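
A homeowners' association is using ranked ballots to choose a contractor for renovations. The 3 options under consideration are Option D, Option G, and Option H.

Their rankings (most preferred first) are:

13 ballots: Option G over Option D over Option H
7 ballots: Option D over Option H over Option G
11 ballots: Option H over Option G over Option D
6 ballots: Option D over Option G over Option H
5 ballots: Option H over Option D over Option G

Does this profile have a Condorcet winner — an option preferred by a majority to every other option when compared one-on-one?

Head-to-head results (42 voters total):
Option D vs Option G: Option G wins 24–18.
Option D vs Option H: Option D wins 26–16.
Option G vs Option H: Option H wins 23–19.
No candidate beats all others: Option D beats Option H beats Option G beats Option D, a majority cycle.

No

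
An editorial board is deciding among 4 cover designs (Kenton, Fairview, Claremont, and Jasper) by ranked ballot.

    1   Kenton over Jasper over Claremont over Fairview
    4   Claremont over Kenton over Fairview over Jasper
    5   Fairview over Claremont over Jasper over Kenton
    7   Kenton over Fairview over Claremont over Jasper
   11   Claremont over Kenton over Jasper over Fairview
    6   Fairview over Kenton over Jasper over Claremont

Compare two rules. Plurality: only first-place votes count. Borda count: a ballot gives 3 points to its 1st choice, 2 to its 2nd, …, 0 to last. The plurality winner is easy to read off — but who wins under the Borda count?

Kenton

Plurality first-place counts: Kenton 8, Fairview 11, Claremont 15, Jasper 0 → Claremont.
Borda totals: Kenton 66, Fairview 51, Claremont 63, Jasper 24 → Kenton.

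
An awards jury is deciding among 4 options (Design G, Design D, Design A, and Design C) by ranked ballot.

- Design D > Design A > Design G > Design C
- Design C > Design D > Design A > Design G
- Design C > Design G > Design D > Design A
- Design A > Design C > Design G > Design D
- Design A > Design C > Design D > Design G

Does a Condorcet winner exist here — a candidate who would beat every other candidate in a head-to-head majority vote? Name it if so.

There is no Condorcet winner

Head-to-head results (5 voters total):
Design G vs Design D: Design D wins 3–2.
Design G vs Design A: Design A wins 4–1.
Design G vs Design C: Design C wins 4–1.
Design D vs Design A: Design D wins 3–2.
Design D vs Design C: Design C wins 4–1.
Design A vs Design C: Design A wins 3–2.
No candidate beats all others: Design D beats Design A beats Design C beats Design D, a majority cycle.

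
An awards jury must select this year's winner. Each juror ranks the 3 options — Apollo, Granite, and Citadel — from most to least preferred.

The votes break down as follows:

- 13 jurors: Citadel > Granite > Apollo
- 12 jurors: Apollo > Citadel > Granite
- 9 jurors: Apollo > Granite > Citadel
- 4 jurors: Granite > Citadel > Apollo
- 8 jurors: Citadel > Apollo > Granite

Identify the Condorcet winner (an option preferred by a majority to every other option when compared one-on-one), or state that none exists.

Citadel

Head-to-head results (46 voters total):
Apollo vs Granite: Apollo wins 29–17.
Apollo vs Citadel: Citadel wins 25–21.
Granite vs Citadel: Citadel wins 33–13.
Citadel beats each rival — Apollo (25–21), Granite (33–13) — so Citadel is the Condorcet winner.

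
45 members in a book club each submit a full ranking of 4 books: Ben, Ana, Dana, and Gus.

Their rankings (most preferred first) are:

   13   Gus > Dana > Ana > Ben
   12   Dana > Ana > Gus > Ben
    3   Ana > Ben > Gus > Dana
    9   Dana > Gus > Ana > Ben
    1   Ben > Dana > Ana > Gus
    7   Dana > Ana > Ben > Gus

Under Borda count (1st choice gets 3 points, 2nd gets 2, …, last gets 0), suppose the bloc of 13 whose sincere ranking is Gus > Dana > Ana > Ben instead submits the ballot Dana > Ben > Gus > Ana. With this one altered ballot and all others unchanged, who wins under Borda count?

Dana

Borda totals with the altered ballot: Ben 42, Ana 57, Dana 125, Gus 46.
The winner is unchanged: still Dana.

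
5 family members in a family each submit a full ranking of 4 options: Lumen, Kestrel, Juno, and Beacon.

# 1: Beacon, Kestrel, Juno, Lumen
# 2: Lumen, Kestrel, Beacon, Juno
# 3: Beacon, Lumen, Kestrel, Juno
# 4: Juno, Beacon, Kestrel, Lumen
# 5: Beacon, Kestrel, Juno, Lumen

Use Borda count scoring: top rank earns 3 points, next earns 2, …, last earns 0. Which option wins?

Borda scores:
  Lumen: 0 + 3 + 2 + 0 + 0 = 5
  Kestrel: 2 + 2 + 1 + 1 + 2 = 8
  Juno: 1 + 0 + 0 + 3 + 1 = 5
  Beacon: 3 + 1 + 3 + 2 + 3 = 12
Beacon has the highest total.

Beacon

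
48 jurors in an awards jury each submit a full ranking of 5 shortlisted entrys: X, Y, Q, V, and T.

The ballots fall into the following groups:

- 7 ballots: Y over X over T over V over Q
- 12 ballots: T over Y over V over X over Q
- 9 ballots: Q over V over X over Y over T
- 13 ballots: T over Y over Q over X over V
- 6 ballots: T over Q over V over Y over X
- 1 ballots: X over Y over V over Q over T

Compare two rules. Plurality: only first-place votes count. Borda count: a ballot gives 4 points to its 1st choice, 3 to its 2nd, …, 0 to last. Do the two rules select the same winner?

Yes

Plurality first-place counts: X 1, Y 7, Q 9, V 0, T 31 → T.
Borda totals: X 68, Y 121, Q 81, V 72, T 138 → T.
The two rules agree on T.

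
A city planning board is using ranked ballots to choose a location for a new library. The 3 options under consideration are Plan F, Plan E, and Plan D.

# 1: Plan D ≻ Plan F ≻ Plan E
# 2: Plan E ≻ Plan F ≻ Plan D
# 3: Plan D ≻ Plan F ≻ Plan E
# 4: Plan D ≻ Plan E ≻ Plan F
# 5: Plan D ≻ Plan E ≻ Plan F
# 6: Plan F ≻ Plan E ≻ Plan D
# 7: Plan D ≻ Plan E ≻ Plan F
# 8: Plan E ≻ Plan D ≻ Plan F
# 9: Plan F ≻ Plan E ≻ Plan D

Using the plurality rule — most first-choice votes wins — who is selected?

First-place vote totals:
  Plan F: 2
  Plan E: 2
  Plan D: 5
Plan D has the most first-place votes.

Plan D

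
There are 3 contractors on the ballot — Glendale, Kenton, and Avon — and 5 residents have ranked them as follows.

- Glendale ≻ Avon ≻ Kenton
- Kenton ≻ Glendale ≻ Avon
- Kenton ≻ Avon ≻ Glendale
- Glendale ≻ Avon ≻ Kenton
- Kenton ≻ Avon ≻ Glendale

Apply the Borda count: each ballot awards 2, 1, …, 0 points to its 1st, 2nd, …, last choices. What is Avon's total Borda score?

4

Borda scores:
  Glendale: 2 + 1 + 0 + 2 + 0 = 5
  Kenton: 0 + 2 + 2 + 0 + 2 = 6
  Avon: 1 + 0 + 1 + 1 + 1 = 4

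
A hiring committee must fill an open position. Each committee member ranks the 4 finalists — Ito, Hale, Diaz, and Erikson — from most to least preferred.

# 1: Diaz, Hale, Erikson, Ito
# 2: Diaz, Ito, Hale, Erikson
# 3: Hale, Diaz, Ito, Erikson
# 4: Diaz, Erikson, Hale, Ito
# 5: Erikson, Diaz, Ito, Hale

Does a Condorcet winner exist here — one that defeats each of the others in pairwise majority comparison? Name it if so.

Head-to-head results (5 voters total):
Ito vs Hale: Hale wins 3–2.
Ito vs Diaz: Diaz wins 5–0.
Ito vs Erikson: Erikson wins 3–2.
Hale vs Diaz: Diaz wins 4–1.
Hale vs Erikson: Hale wins 3–2.
Diaz vs Erikson: Diaz wins 4–1.
Diaz beats each rival — Ito (5–0), Hale (4–1), Erikson (4–1) — so Diaz is the Condorcet winner.

Diaz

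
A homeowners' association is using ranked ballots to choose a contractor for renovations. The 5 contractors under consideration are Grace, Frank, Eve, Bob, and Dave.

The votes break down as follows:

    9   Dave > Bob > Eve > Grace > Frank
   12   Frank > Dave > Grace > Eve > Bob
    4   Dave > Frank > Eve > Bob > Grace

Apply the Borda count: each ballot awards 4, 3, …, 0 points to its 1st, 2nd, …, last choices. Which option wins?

Borda scores:
  Grace: 9·1 + 12·2 + 4·0 = 33
  Frank: 9·0 + 12·4 + 4·3 = 60
  Eve: 9·2 + 12·1 + 4·2 = 38
  Bob: 9·3 + 12·0 + 4·1 = 31
  Dave: 9·4 + 12·3 + 4·4 = 88
Dave has the highest total.

Dave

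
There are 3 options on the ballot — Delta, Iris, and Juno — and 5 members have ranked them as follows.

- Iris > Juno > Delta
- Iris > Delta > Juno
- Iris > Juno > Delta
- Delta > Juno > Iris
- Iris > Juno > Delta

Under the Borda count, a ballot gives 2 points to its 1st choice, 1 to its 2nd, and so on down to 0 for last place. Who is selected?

Iris

Borda scores:
  Delta: 0 + 1 + 0 + 2 + 0 = 3
  Iris: 2 + 2 + 2 + 0 + 2 = 8
  Juno: 1 + 0 + 1 + 1 + 1 = 4
Iris has the highest total.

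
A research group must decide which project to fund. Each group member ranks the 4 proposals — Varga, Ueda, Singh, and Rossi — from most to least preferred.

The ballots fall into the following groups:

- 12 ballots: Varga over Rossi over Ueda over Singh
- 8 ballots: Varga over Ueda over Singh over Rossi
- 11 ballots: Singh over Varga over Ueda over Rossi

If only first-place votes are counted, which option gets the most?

Varga

First-place vote totals:
  Varga: 20
  Ueda: 0
  Singh: 11
  Rossi: 0
Varga has the most first-place votes.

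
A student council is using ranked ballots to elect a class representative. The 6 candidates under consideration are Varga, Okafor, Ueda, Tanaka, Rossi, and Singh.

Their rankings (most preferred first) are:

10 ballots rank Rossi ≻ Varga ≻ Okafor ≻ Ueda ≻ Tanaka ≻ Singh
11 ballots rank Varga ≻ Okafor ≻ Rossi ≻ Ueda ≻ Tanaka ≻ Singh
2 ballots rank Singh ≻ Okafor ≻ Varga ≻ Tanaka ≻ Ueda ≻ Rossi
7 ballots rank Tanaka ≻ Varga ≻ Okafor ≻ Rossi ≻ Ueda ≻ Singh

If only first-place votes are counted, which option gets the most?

Varga

First-place vote totals:
  Varga: 11
  Okafor: 0
  Ueda: 0
  Tanaka: 7
  Rossi: 10
  Singh: 2
Varga has the most first-place votes.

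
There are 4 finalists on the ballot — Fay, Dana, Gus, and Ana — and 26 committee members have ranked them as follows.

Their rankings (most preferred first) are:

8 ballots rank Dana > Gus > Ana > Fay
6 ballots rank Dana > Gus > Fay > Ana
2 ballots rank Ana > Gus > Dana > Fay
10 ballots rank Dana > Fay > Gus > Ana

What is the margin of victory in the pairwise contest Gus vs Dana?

Ballots ranking Gus above Dana: 2.
Ballots ranking Dana above Gus: 8+6+10 = 24.
Dana wins 24–2, a margin of 22.

22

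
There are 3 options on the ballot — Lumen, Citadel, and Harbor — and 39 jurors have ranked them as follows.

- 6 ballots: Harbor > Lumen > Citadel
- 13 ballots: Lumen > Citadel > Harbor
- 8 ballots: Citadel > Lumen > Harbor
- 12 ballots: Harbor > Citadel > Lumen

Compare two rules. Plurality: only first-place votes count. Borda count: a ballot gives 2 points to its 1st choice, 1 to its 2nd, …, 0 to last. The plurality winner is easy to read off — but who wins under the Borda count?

Plurality first-place counts: Lumen 13, Citadel 8, Harbor 18 → Harbor.
Borda totals: Lumen 40, Citadel 41, Harbor 36 → Citadel.

Citadel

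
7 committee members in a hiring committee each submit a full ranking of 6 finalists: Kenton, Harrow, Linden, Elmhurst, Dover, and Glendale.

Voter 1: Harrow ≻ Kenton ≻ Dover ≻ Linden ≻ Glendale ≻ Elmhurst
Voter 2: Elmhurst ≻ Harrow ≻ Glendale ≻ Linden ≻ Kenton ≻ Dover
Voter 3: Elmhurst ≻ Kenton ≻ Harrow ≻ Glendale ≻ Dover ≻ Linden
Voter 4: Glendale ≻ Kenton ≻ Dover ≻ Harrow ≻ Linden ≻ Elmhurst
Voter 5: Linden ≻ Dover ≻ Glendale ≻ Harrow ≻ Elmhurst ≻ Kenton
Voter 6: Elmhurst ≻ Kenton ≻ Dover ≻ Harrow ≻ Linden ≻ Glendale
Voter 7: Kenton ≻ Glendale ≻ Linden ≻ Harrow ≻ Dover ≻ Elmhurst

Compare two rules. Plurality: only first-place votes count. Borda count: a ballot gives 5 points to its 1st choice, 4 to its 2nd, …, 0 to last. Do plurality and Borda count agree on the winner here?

No

Plurality first-place counts: Kenton 1, Harrow 1, Linden 1, Elmhurst 3, Dover 0, Glendale 1 → Elmhurst.
Borda totals: Kenton 22, Harrow 20, Linden 14, Elmhurst 16, Dover 15, Glendale 18 → Kenton.
The two rules disagree: plurality picks Elmhurst, Borda picks Kenton.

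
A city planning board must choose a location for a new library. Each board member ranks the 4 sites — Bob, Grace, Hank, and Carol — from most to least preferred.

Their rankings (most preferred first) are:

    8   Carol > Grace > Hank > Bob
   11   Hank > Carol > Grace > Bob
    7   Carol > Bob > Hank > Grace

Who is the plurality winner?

Carol

First-place vote totals:
  Bob: 0
  Grace: 0
  Hank: 11
  Carol: 15
Carol has the most first-place votes.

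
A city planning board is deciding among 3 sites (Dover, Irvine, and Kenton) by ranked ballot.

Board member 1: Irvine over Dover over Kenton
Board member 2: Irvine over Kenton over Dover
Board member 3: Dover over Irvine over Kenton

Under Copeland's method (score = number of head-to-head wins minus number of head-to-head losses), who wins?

Irvine

Pairwise results:
  Dover vs Irvine: Irvine wins 2–1.
  Dover vs Kenton: Dover wins 2–1.
  Irvine vs Kenton: Irvine wins 3–0.
Copeland scores (wins − losses):
  Dover: 1 − 1 = 0
  Irvine: 2 − 0 = 2
  Kenton: 0 − 2 = -2
Irvine has the best Copeland score.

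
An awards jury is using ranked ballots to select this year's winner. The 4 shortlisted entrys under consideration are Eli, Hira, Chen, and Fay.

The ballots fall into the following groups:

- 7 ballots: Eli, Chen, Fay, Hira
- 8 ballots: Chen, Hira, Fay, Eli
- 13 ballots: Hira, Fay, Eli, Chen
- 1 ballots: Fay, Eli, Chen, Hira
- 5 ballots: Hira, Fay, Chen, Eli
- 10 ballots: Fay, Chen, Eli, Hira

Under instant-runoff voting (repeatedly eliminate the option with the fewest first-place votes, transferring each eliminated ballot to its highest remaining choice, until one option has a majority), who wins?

Chen

Round 1: Hira 18, Fay 11, Chen 8, Eli 7. Eli has the fewest and is eliminated.
Round 2: Hira 18, Chen 15, Fay 11. Fay has the fewest and is eliminated.
Round 3: Chen 26, Hira 18. Chen has a majority.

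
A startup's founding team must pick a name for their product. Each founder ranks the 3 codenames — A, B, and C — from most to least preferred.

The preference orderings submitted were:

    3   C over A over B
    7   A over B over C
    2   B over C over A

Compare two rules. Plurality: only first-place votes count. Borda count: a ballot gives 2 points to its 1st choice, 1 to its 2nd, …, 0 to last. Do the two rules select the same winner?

Plurality first-place counts: A 7, B 2, C 3 → A.
Borda totals: A 17, B 11, C 8 → A.
The two rules agree on A.

Yes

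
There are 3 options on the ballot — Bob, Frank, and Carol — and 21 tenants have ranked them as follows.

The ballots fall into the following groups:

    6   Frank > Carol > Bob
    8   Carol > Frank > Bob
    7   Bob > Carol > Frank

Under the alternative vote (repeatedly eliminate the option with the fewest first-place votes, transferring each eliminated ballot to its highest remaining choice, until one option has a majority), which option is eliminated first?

Frank

Round 1: Carol 8, Bob 7, Frank 6. Frank has the fewest and is eliminated.
Round 2: Carol 14, Bob 7. Carol has a majority.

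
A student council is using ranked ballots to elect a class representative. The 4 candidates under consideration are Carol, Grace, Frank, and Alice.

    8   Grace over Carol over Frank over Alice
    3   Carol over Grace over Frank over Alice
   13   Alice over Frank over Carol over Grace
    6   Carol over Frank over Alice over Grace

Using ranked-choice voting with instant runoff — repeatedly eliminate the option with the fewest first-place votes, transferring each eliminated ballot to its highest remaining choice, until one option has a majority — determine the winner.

Carol

Round 1: Alice 13, Carol 9, Grace 8, Frank 0. Frank has the fewest and is eliminated.
Round 2: Alice 13, Carol 9, Grace 8. Grace has the fewest and is eliminated.
Round 3: Carol 17, Alice 13. Carol has a majority.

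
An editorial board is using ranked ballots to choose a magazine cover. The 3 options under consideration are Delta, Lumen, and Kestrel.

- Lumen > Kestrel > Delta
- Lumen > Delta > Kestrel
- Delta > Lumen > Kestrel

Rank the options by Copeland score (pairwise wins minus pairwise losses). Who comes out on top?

Pairwise results:
  Delta vs Lumen: Lumen wins 2–1.
  Delta vs Kestrel: Delta wins 2–1.
  Lumen vs Kestrel: Lumen wins 3–0.
Copeland scores (wins − losses):
  Delta: 1 − 1 = 0
  Lumen: 2 − 0 = 2
  Kestrel: 0 − 2 = -2
Lumen has the best Copeland score.

Lumen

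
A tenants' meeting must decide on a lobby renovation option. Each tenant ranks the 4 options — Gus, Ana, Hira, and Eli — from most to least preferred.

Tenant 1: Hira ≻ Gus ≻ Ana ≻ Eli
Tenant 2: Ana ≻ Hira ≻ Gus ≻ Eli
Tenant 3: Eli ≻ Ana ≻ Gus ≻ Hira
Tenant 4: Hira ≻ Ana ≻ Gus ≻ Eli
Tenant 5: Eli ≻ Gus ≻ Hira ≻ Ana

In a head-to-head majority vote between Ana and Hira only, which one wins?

Ballots ranking Ana above Hira: 2.
Ballots ranking Hira above Ana: 3.
Hira wins the head-to-head, 3–2.

Hira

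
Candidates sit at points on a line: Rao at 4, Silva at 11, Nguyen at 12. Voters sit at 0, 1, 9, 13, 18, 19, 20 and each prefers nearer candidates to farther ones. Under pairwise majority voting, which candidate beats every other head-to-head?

Nguyen

With single-peaked preferences on a line, the Condorcet winner is the candidate closest to the median voter.
The median voter (position 13) is closest to Nguyen at 12.
Check: Nguyen vs Silva — voters closer to Nguyen: 4 of 7.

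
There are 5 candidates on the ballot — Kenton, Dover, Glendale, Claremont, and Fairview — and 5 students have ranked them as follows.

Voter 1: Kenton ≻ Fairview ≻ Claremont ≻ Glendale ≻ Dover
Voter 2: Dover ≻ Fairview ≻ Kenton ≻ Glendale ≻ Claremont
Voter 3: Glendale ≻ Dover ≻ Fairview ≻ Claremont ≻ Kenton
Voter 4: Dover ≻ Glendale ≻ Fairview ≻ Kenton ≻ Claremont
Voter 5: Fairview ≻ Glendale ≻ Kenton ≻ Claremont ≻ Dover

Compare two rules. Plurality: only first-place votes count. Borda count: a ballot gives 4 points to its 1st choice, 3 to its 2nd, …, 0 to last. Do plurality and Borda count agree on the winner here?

No

Plurality first-place counts: Kenton 1, Dover 2, Glendale 1, Claremont 0, Fairview 1 → Dover.
Borda totals: Kenton 9, Dover 11, Glendale 12, Claremont 4, Fairview 14 → Fairview.
The two rules disagree: plurality picks Dover, Borda picks Fairview.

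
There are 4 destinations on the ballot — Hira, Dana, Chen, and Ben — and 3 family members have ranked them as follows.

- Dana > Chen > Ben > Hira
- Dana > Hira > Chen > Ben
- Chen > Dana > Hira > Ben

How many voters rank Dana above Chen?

2

Ballots ranking Dana above Chen: 2.
Ballots ranking Chen above Dana: 1.
So 2 of 3 voters prefer Dana to Chen.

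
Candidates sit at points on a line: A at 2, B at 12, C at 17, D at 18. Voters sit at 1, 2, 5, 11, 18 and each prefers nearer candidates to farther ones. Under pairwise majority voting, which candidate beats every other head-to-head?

A

With single-peaked preferences on a line, the Condorcet winner is the candidate closest to the median voter.
The median voter (position 5) is closest to A at 2.
Check: A vs D — voters closer to A: 3 of 5.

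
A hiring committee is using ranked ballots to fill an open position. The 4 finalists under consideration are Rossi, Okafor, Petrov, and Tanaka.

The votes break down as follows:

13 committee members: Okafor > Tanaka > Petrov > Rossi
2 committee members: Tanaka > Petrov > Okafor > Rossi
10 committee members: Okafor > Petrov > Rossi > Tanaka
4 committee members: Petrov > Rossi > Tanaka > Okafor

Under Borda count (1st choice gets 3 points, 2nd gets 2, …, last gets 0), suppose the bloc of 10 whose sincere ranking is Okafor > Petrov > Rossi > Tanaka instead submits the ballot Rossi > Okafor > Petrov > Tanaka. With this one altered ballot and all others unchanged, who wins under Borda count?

Okafor

Borda totals with the altered ballot: Rossi 38, Okafor 61, Petrov 39, Tanaka 36.
The winner is unchanged: still Okafor.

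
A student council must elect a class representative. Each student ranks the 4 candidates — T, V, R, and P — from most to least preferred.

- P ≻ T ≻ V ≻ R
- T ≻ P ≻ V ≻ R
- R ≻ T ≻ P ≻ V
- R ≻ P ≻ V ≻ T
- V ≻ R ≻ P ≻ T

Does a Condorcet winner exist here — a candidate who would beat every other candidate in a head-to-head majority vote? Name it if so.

Head-to-head results (5 voters total):
T vs V: T wins 3–2.
T vs R: R wins 3–2.
T vs P: P wins 3–2.
V vs R: V wins 3–2.
V vs P: P wins 4–1.
R vs P: R wins 3–2.
No candidate beats all others: T beats V beats R beats T, a majority cycle.

There is no Condorcet winner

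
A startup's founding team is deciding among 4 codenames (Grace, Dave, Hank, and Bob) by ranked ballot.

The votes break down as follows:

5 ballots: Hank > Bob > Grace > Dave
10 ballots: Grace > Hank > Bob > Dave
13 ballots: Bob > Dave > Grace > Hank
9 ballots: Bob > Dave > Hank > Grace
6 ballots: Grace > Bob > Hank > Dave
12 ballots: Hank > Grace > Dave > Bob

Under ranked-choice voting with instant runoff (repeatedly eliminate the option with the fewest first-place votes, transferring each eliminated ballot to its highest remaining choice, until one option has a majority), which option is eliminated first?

Dave

Round 1: Bob 22, Hank 17, Grace 16, Dave 0. Dave has the fewest and is eliminated.
Round 2: Bob 22, Hank 17, Grace 16. Grace has the fewest and is eliminated.
Round 3: Bob 28, Hank 27. Bob has a majority.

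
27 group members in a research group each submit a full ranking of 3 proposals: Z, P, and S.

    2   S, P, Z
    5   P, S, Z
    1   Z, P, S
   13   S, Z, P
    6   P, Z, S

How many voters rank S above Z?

20

Ballots ranking S above Z: 2+5+13 = 20.
Ballots ranking Z above S: 1+6 = 7.
So 20 of 27 voters prefer S to Z.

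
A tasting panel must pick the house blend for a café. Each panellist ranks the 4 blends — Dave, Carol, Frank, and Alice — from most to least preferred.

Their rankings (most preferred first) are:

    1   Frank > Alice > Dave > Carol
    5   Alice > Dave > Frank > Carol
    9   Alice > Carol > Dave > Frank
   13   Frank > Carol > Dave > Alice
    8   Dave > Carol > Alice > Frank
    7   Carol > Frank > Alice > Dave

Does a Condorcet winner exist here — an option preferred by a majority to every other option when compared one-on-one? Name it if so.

Head-to-head results (43 voters total):
Dave vs Carol: Carol wins 29–14.
Dave vs Frank: Dave wins 22–21.
Dave vs Alice: Alice wins 22–21.
Carol vs Frank: Carol wins 24–19.
Carol vs Alice: Carol wins 28–15.
Frank vs Alice: Alice wins 22–21.
Carol beats each rival — Dave (29–14), Frank (24–19), Alice (28–15) — so Carol is the Condorcet winner.

Carol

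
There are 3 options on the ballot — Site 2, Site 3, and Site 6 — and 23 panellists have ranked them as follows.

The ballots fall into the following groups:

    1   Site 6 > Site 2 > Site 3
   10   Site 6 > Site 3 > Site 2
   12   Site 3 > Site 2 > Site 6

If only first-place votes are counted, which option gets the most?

First-place vote totals:
  Site 2: 0
  Site 3: 12
  Site 6: 11
Site 3 has the most first-place votes.

Site 3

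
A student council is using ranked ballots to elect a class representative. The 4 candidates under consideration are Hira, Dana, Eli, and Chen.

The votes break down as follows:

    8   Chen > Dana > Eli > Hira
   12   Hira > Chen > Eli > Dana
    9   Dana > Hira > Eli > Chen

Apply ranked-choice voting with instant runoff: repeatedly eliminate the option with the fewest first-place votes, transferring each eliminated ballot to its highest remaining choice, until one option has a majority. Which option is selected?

Dana

Round 1: Hira 12, Dana 9, Chen 8, Eli 0. Eli has the fewest and is eliminated.
Round 2: Hira 12, Dana 9, Chen 8. Chen has the fewest and is eliminated.
Round 3: Dana 17, Hira 12. Dana has a majority.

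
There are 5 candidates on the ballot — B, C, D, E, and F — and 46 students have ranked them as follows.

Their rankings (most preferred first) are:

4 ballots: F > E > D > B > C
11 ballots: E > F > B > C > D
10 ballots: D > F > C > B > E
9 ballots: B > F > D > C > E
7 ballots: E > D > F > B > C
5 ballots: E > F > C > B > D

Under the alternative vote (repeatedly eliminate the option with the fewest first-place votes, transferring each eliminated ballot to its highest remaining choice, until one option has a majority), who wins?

Round 1: E 23, D 10, B 9, F 4, C 0. C has the fewest and is eliminated.
Round 2: E 23, D 10, B 9, F 4. F has the fewest and is eliminated.
Round 3: E 27, D 10, B 9. E has a majority.

E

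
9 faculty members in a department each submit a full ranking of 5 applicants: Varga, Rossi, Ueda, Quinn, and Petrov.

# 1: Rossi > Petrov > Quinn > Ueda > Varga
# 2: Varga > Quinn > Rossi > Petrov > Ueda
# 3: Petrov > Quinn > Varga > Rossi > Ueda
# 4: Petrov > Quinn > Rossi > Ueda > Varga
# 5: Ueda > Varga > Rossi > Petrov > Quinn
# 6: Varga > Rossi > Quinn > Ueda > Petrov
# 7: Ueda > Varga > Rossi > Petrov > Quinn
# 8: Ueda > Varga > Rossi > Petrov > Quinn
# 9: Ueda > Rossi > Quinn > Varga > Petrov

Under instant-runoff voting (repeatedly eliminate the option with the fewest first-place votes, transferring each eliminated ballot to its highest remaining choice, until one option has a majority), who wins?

Ueda

Round 1: Ueda 4, Varga 2, Petrov 2, Rossi 1, Quinn 0. Quinn has the fewest and is eliminated.
Round 2: Ueda 4, Varga 2, Petrov 2, Rossi 1. Rossi has the fewest and is eliminated.
Round 3: Ueda 4, Petrov 3, Varga 2. Varga has the fewest and is eliminated.
Round 4: Ueda 5, Petrov 4. Ueda has a majority.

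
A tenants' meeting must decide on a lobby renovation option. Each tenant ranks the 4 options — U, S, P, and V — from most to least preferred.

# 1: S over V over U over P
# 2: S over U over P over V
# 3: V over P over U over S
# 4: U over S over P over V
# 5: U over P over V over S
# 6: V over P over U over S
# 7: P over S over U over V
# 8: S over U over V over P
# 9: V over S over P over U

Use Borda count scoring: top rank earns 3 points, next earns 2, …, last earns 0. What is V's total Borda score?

Borda scores:
  U: 1 + 2 + 1 + 3 + 3 + 1 + 1 + 2 + 0 = 14
  S: 3 + 3 + 0 + 2 + 0 + 0 + 2 + 3 + 2 = 15
  P: 0 + 1 + 2 + 1 + 2 + 2 + 3 + 0 + 1 = 12
  V: 2 + 0 + 3 + 0 + 1 + 3 + 0 + 1 + 3 = 13

13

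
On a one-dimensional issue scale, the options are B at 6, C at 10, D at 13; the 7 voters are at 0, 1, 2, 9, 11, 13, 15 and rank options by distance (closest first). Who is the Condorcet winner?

C

With single-peaked preferences on a line, the Condorcet winner is the candidate closest to the median voter.
The median voter (position 9) is closest to C at 10.
Check: C vs D — voters closer to C: 5 of 7.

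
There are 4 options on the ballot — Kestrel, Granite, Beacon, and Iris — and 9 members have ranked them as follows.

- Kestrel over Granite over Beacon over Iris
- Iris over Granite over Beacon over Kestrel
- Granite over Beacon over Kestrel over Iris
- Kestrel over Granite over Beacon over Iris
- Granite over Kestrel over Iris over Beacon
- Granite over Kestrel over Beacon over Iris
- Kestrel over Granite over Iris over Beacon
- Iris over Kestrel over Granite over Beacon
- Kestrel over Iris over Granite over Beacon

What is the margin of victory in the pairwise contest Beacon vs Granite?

Ballots ranking Beacon above Granite: 0.
Ballots ranking Granite above Beacon: 9.
Granite wins 9–0, a margin of 9.

9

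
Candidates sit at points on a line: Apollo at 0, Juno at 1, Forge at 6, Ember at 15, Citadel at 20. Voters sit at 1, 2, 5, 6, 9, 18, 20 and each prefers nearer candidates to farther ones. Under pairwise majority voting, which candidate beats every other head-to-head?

Forge

With single-peaked preferences on a line, the Condorcet winner is the candidate closest to the median voter.
The median voter (position 6) is closest to Forge at 6.
Check: Forge vs Ember — voters closer to Forge: 5 of 7.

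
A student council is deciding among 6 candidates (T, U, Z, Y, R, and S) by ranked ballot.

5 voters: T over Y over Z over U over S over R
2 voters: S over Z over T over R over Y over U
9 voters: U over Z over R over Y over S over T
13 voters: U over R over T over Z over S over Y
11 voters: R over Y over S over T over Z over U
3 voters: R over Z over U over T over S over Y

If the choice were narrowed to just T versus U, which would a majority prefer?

U

Ballots ranking T above U: 5+2+11 = 18.
Ballots ranking U above T: 9+13+3 = 25.
U wins the head-to-head, 25–18.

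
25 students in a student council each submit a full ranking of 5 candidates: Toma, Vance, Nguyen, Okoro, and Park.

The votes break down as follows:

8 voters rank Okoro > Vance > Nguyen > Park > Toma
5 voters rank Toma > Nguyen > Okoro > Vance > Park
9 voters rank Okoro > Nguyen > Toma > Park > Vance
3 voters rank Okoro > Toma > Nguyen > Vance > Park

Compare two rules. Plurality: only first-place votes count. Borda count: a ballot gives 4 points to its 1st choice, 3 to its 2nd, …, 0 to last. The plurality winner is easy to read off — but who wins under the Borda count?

Okoro

Plurality first-place counts: Toma 5, Vance 0, Nguyen 0, Okoro 20, Park 0 → Okoro.
Borda totals: Toma 47, Vance 32, Nguyen 64, Okoro 90, Park 17 → Okoro.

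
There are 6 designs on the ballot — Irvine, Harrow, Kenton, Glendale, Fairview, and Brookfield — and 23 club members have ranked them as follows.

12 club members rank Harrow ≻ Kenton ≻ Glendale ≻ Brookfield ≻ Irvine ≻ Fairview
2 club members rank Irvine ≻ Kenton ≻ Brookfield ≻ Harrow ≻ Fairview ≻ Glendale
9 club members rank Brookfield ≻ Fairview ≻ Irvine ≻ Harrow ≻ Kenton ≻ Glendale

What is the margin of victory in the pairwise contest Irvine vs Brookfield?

19

Ballots ranking Irvine above Brookfield: 2.
Ballots ranking Brookfield above Irvine: 12+9 = 21.
Brookfield wins 21–2, a margin of 19.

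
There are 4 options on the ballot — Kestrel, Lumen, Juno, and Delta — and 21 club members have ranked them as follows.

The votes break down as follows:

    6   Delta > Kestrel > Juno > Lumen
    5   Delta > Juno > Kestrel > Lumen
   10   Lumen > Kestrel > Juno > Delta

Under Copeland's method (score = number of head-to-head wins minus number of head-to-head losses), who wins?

Pairwise results:
  Kestrel vs Lumen: Kestrel wins 11–10.
  Kestrel vs Juno: Kestrel wins 16–5.
  Kestrel vs Delta: Delta wins 11–10.
  Lumen vs Juno: Juno wins 11–10.
  Lumen vs Delta: Delta wins 11–10.
  Juno vs Delta: Delta wins 11–10.
Copeland scores (wins − losses):
  Kestrel: 2 − 1 = 1
  Lumen: 0 − 3 = -3
  Juno: 1 − 2 = -1
  Delta: 3 − 0 = 3
Delta has the best Copeland score.

Delta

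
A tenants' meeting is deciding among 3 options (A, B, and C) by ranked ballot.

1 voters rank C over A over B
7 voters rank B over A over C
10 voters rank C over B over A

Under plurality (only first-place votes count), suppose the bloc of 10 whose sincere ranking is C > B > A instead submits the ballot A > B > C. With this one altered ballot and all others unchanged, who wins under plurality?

A

First-place totals with the altered ballot: A 10, B 7, C 1.
The switch changes the winner from C to A.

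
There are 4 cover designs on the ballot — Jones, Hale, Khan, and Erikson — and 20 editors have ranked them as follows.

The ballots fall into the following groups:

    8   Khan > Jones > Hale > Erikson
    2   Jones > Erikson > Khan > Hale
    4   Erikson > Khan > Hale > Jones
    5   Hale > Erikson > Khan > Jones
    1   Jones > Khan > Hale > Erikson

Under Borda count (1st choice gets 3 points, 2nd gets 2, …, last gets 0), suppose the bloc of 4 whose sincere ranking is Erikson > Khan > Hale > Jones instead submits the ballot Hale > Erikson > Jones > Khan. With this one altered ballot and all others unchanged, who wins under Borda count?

Borda totals with the altered ballot: Jones 29, Hale 36, Khan 33, Erikson 22.
The switch changes the winner from Khan to Hale.

Hale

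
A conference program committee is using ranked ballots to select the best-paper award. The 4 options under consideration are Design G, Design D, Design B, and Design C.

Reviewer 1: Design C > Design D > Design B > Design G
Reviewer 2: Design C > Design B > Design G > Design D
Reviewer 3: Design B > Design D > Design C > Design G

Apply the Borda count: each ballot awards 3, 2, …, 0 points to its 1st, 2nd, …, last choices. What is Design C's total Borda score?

Borda scores:
  Design G: 0 + 1 + 0 = 1
  Design D: 2 + 0 + 2 = 4
  Design B: 1 + 2 + 3 = 6
  Design C: 3 + 3 + 1 = 7

7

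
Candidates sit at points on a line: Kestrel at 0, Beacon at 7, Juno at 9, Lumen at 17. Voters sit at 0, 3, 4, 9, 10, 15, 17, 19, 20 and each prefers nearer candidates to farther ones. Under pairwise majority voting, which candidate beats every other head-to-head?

Juno

With single-peaked preferences on a line, the Condorcet winner is the candidate closest to the median voter.
The median voter (position 10) is closest to Juno at 9.
Check: Juno vs Beacon — voters closer to Juno: 6 of 9.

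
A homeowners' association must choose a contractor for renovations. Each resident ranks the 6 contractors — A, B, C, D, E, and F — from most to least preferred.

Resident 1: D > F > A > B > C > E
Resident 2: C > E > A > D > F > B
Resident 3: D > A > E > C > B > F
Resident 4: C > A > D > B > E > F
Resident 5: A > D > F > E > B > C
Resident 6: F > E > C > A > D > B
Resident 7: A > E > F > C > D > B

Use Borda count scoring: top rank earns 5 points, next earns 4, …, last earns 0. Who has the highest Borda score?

Borda scores:
  A: 3 + 3 + 4 + 4 + 5 + 2 + 5 = 26
  B: 2 + 0 + 1 + 2 + 1 + 0 + 0 = 6
  C: 1 + 5 + 2 + 5 + 0 + 3 + 2 = 18
  D: 5 + 2 + 5 + 3 + 4 + 1 + 1 = 21
  E: 0 + 4 + 3 + 1 + 2 + 4 + 4 = 18
  F: 4 + 1 + 0 + 0 + 3 + 5 + 3 = 16
A has the highest total.

A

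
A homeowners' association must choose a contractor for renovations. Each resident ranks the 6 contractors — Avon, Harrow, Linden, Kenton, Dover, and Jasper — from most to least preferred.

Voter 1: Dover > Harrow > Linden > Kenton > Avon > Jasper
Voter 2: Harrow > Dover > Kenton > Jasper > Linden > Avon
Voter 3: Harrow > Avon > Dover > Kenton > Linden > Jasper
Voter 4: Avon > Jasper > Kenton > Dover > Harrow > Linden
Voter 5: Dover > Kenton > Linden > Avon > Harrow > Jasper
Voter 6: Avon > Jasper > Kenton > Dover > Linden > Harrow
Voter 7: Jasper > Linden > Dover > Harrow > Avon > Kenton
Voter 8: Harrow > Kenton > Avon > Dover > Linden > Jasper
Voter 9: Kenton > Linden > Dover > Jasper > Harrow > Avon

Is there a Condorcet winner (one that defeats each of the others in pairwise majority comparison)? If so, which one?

Head-to-head results (9 voters total):
Avon vs Harrow: Harrow wins 6–3.
Avon vs Linden: Linden wins 5–4.
Avon vs Kenton: Kenton wins 5–4.
Avon vs Dover: Dover wins 5–4.
Avon vs Jasper: Avon wins 6–3.
Harrow vs Linden: Harrow wins 5–4.
Harrow vs Kenton: Harrow wins 5–4.
Harrow vs Dover: Dover wins 6–3.
Harrow vs Jasper: Harrow wins 5–4.
Linden vs Kenton: Kenton wins 7–2.
Linden vs Dover: Dover wins 7–2.
Linden vs Jasper: Linden wins 5–4.
Kenton vs Dover: Dover wins 5–4.
Kenton vs Jasper: Kenton wins 6–3.
Dover vs Jasper: Dover wins 6–3.
Dover beats each rival — Avon (5–4), Harrow (6–3), Linden (7–2), Kenton (5–4), Jasper (6–3) — so Dover is the Condorcet winner.

Dover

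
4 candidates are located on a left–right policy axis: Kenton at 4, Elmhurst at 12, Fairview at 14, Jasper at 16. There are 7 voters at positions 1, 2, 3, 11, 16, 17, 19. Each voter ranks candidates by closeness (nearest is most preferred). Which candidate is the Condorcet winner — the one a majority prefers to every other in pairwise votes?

Elmhurst

With single-peaked preferences on a line, the Condorcet winner is the candidate closest to the median voter.
The median voter (position 11) is closest to Elmhurst at 12.
Check: Elmhurst vs Fairview — voters closer to Elmhurst: 4 of 7.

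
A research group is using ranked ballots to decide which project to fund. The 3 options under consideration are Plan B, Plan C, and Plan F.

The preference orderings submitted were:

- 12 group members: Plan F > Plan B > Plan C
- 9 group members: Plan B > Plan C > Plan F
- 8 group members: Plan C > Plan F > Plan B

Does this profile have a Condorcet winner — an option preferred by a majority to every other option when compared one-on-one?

No

Head-to-head results (29 voters total):
Plan B vs Plan C: Plan B wins 21–8.
Plan B vs Plan F: Plan F wins 20–9.
Plan C vs Plan F: Plan C wins 17–12.
No candidate beats all others: Plan B beats Plan C beats Plan F beats Plan B, a majority cycle.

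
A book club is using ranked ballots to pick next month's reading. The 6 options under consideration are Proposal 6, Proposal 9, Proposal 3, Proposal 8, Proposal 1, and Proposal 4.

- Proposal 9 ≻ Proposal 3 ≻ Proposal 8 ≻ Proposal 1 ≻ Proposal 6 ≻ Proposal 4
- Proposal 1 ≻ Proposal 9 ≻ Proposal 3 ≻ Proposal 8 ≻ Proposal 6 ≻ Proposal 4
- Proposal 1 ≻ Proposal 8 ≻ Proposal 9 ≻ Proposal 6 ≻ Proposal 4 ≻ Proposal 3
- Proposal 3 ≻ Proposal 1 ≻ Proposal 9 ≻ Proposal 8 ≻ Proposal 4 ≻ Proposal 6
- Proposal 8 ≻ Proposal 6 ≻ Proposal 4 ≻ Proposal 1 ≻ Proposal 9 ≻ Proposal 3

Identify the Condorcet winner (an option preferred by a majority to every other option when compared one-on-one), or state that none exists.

Head-to-head results (5 voters total):
Proposal 6 vs Proposal 9: Proposal 9 wins 4–1.
Proposal 6 vs Proposal 3: Proposal 3 wins 3–2.
Proposal 6 vs Proposal 8: Proposal 8 wins 5–0.
Proposal 6 vs Proposal 1: Proposal 1 wins 4–1.
Proposal 6 vs Proposal 4: Proposal 6 wins 4–1.
Proposal 9 vs Proposal 3: Proposal 9 wins 4–1.
Proposal 9 vs Proposal 8: Proposal 9 wins 3–2.
Proposal 9 vs Proposal 1: Proposal 1 wins 4–1.
Proposal 9 vs Proposal 4: Proposal 9 wins 4–1.
Proposal 3 vs Proposal 8: Proposal 3 wins 3–2.
Proposal 3 vs Proposal 1: Proposal 1 wins 3–2.
Proposal 3 vs Proposal 4: Proposal 3 wins 3–2.
Proposal 8 vs Proposal 1: Proposal 1 wins 3–2.
Proposal 8 vs Proposal 4: Proposal 8 wins 5–0.
Proposal 1 vs Proposal 4: Proposal 1 wins 4–1.
Proposal 1 beats each rival — Proposal 6 (4–1), Proposal 9 (4–1), Proposal 3 (3–2), Proposal 8 (3–2), Proposal 4 (4–1) — so Proposal 1 is the Condorcet winner.

Proposal 1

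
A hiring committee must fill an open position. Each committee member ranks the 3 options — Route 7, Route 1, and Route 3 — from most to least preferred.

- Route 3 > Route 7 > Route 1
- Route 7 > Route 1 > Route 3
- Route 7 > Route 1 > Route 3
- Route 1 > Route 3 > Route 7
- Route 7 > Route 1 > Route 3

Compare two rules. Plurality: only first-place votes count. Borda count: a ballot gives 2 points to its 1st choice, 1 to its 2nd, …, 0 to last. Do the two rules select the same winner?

Plurality first-place counts: Route 7 3, Route 1 1, Route 3 1 → Route 7.
Borda totals: Route 7 7, Route 1 5, Route 3 3 → Route 7.
The two rules agree on Route 7.

Yes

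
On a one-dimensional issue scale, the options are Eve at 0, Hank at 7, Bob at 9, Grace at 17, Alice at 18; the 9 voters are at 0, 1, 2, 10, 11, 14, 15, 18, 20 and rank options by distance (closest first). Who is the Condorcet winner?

Bob

With single-peaked preferences on a line, the Condorcet winner is the candidate closest to the median voter.
The median voter (position 11) is closest to Bob at 9.
Check: Bob vs Hank — voters closer to Bob: 6 of 9.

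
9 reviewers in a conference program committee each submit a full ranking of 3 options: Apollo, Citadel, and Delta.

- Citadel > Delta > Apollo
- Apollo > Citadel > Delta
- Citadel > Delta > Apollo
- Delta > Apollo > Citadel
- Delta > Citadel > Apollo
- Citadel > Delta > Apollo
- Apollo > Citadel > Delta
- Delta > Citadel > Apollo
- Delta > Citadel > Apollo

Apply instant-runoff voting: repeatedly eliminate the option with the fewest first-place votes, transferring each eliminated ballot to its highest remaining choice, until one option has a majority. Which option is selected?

Round 1: Delta 4, Citadel 3, Apollo 2. Apollo has the fewest and is eliminated.
Round 2: Citadel 5, Delta 4. Citadel has a majority.

Citadel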